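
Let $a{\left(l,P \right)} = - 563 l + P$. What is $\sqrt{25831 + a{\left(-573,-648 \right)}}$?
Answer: $\sqrt{347782} \approx 589.73$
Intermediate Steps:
$a{\left(l,P \right)} = P - 563 l$
$\sqrt{25831 + a{\left(-573,-648 \right)}} = \sqrt{25831 - -321951} = \sqrt{25831 + \left(-648 + 322599\right)} = \sqrt{25831 + 321951} = \sqrt{347782}$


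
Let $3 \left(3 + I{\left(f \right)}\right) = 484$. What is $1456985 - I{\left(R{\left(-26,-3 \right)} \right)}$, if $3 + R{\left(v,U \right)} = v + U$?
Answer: $\frac{4370480}{3} \approx 1.4568 \cdot 10^{6}$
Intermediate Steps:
$R{\left(v,U \right)} = -3 + U + v$ ($R{\left(v,U \right)} = -3 + \left(v + U\right) = -3 + \left(U + v\right) = -3 + U + v$)
$I{\left(f \right)} = \frac{475}{3}$ ($I{\left(f \right)} = -3 + \frac{1}{3} \cdot 484 = -3 + \frac{484}{3} = \frac{475}{3}$)
$1456985 - I{\left(R{\left(-26,-3 \right)} \right)} = 1456985 - \frac{475}{3} = \frac{4370480}{3}$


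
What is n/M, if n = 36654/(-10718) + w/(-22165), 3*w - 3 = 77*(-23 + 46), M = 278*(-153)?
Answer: 1228160731/15156850750470 ≈ 8.1030e-5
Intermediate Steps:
M = -42534
w = 1774/3 (w = 1 + (77*(-23 + 46))/3 = 1 + (77*23)/3 = 1 + (1/3)*1771 = 1 + 1771/3 = 1774/3 ≈ 591.33)
n = -1228160731/356346705 (n = 36654/(-10718) + (1774/3)/(-22165) = 36654*(-1/10718) + (1774/3)*(-1/22165) = -18327/5359 - 1774/66495 = -1228160731/356346705 ≈ -3.4465)
n/M = -1228160731/356346705/(-42534) = -1228160731/356346705*(-1/42534) = 1228160731/15156850750470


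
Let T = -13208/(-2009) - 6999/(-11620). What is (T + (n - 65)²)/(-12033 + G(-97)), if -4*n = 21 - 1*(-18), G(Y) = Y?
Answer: -74632478707/161811288800 ≈ -0.46123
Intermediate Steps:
T = 23933993/3334940 (T = -13208*(-1/2009) - 6999*(-1/11620) = 13208/2009 + 6999/11620 = 23933993/3334940 ≈ 7.1767)
n = -39/4 (n = -(21 - 1*(-18))/4 = -(21 + 18)/4 = -¼*39 = -39/4 ≈ -9.7500)
(T + (n - 65)²)/(-12033 + G(-97)) = (23933993/3334940 + (-39/4 - 65)²)/(-12033 - 97) = (23933993/3334940 + (-299/4)²)/(-12130) = (23933993/3334940 + 89401/16)*(-1/12130) = (74632478707/13339760)*(-1/12130) = -74632478707/161811288800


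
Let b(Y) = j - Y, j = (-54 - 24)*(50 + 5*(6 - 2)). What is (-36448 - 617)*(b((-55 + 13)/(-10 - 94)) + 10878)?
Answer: -10441766475/52 ≈ -2.0080e+8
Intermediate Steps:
j = -5460 (j = -78*(50 + 5*4) = -78*(50 + 20) = -78*70 = -5460)
b(Y) = -5460 - Y
(-36448 - 617)*(b((-55 + 13)/(-10 - 94)) + 10878) = (-36448 - 617)*((-5460 - (-55 + 13)/(-10 - 94)) + 10878) = -37065*((-5460 - (-42)/(-104)) + 10878) = -37065*((-5460 - (-42)*(-1)/104) + 10878) = -37065*((-5460 - 1*21/52) + 10878) = -37065*((-5460 - 21/52) + 10878) = -37065*(-283941/52 + 10878) = -37065*281715/52 = -10441766475/52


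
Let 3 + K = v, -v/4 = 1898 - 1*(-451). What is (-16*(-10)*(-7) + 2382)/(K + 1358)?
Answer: -1262/8041 ≈ -0.15695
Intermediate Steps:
v = -9396 (v = -4*(1898 - 1*(-451)) = -4*(1898 + 451) = -4*2349 = -9396)
K = -9399 (K = -3 - 9396 = -9399)
(-16*(-10)*(-7) + 2382)/(K + 1358) = (-16*(-10)*(-7) + 2382)/(-9399 + 1358) = (160*(-7) + 2382)/(-8041) = (-1120 + 2382)*(-1/8041) = 1262*(-1/8041) = -1262/8041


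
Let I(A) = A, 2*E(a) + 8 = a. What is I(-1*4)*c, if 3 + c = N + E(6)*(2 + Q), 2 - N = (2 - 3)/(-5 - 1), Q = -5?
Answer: -22/3 ≈ -7.3333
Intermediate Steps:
E(a) = -4 + a/2
N = 11/6 (N = 2 - (2 - 3)/(-5 - 1) = 2 - (-1)/(-6) = 2 - (-1)*(-1)/6 = 2 - 1*⅙ = 2 - ⅙ = 11/6 ≈ 1.8333)
c = 11/6 (c = -3 + (11/6 + (-4 + (½)*6)*(2 - 5)) = -3 + (11/6 + (-4 + 3)*(-3)) = -3 + (11/6 - 1*(-3)) = -3 + (11/6 + 3) = -3 + 29/6 = 11/6 ≈ 1.8333)
I(-1*4)*c = -1*4*(11/6) = -4*11/6 = -22/3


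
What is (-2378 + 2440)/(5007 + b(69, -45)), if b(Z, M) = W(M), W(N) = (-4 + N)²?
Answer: 31/3704 ≈ 0.0083693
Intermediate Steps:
b(Z, M) = (-4 + M)²
(-2378 + 2440)/(5007 + b(69, -45)) = (-2378 + 2440)/(5007 + (-4 - 45)²) = 62/(5007 + (-49)²) = 62/(5007 + 2401) = 62/7408 = 62*(1/7408) = 31/3704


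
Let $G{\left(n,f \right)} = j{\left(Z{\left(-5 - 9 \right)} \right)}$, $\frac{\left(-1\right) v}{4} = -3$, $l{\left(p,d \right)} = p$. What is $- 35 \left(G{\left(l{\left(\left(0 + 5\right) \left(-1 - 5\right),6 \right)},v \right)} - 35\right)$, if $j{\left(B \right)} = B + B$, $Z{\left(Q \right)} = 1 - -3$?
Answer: $945$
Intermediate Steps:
$v = 12$ ($v = \left(-4\right) \left(-3\right) = 12$)
$Z{\left(Q \right)} = 4$ ($Z{\left(Q \right)} = 1 + 3 = 4$)
$j{\left(B \right)} = 2 B$
$G{\left(n,f \right)} = 8$ ($G{\left(n,f \right)} = 2 \cdot 4 = 8$)
$- 35 \left(G{\left(l{\left(\left(0 + 5\right) \left(-1 - 5\right),6 \right)},v \right)} - 35\right) = - 35 \left(8 - 35\right) = \left(-35\right) \left(-27\right) = 945$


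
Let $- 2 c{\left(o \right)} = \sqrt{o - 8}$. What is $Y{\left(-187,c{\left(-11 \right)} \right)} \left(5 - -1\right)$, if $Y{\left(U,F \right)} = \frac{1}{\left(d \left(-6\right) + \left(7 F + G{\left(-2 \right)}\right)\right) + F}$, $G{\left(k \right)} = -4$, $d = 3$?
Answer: $- \frac{33}{197} + \frac{6 i \sqrt{19}}{197} \approx -0.16751 + 0.13276 i$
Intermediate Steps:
$c{\left(o \right)} = - \frac{\sqrt{-8 + o}}{2}$ ($c{\left(o \right)} = - \frac{\sqrt{o - 8}}{2} = - \frac{\sqrt{-8 + o}}{2}$)
$Y{\left(U,F \right)} = \frac{1}{-22 + 8 F}$ ($Y{\left(U,F \right)} = \frac{1}{\left(3 \left(-6\right) + \left(7 F - 4\right)\right) + F} = \frac{1}{\left(-18 + \left(-4 + 7 F\right)\right) + F} = \frac{1}{\left(-22 + 7 F\right) + F} = \frac{1}{-22 + 8 F}$)
$Y{\left(-187,c{\left(-11 \right)} \right)} \left(5 - -1\right) = \frac{1}{2 \left(-11 + 4 \left(- \frac{\sqrt{-8 - 11}}{2}\right)\right)} \left(5 - -1\right) = \frac{1}{2 \left(-11 + 4 \left(- \frac{\sqrt{-19}}{2}\right)\right)} \left(5 + 1\right) = \frac{1}{2 \left(-11 + 4 \left(- \frac{i \sqrt{19}}{2}\right)\right)} 6 = \frac{1}{2 \left(-11 - 2 i \sqrt{19}\right)} 6 = \frac{3}{-11 - 2 i \sqrt{19}}$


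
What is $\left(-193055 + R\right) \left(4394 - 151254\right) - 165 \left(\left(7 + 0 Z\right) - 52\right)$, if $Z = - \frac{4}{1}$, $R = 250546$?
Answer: $-8443120835$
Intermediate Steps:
$Z = -4$ ($Z = \left(-4\right) 1 = -4$)
$\left(-193055 + R\right) \left(4394 - 151254\right) - 165 \left(\left(7 + 0 Z\right) - 52\right) = \left(-193055 + 250546\right) \left(4394 - 151254\right) - 165 \left(\left(7 + 0 \left(-4\right)\right) - 52\right) = 57491 \left(-146860\right) - 165 \left(\left(7 + 0\right) - 52\right) = -8443128260 - 165 \left(7 - 52\right) = -8443128260 - -7425 = -8443128260 + 7425 = -8443120835$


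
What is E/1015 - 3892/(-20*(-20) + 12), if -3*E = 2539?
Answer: -3224302/313635 ≈ -10.280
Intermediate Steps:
E = -2539/3 (E = -⅓*2539 = -2539/3 ≈ -846.33)
E/1015 - 3892/(-20*(-20) + 12) = -2539/3/1015 - 3892/(-20*(-20) + 12) = -2539/3*1/1015 - 3892/(400 + 12) = -2539/3045 - 3892/412 = -2539/3045 - 3892*1/412 = -2539/3045 - 973/103 = -3224302/313635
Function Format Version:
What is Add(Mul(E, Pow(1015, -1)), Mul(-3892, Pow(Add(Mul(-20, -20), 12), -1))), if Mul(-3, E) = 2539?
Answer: Rational(-3224302, 313635) ≈ -10.280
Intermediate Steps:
E = Rational(-2539, 3) (E = Mul(Rational(-1, 3), 2539) = Rational(-2539, 3) ≈ -846.33)
Add(Mul(E, Pow(1015, -1)), Mul(-3892, Pow(Add(Mul(-20, -20), 12), -1))) = Add(Mul(Rational(-2539, 3), Pow(1015, -1)), Mul(-3892, Pow(Add(Mul(-20, -20), 12), -1))) = Add(Mul(Rational(-2539, 3), Rational(1, 1015)), Mul(-3892, Pow(Add(400, 12), -1))) = Add(Rational(-2539, 3045), Mul(-3892, Pow(412, -1))) = Add(Rational(-2539, 3045), Mul(-3892, Rational(1, 412))) = Add(Rational(-2539, 3045), Rational(-973, 103)) = Rational(-3224302, 313635)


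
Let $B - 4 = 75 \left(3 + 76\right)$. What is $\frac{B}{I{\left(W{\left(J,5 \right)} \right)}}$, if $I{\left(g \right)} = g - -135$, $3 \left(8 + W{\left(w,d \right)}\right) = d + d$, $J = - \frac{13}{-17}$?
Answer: $\frac{17787}{391} \approx 45.491$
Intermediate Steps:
$J = \frac{13}{17}$ ($J = \left(-13\right) \left(- \frac{1}{17}\right) = \frac{13}{17} \approx 0.76471$)
$W{\left(w,d \right)} = -8 + \frac{2 d}{3}$ ($W{\left(w,d \right)} = -8 + \frac{d + d}{3} = -8 + \frac{2 d}{3}$)
$I{\left(g \right)} = 135 + g$ ($I{\left(g \right)} = g + 135 = 135 + g$)
$B = 5929$ ($B = 4 + 75 \left(3 + 76\right) = 4 + 75 \cdot 79 = 4 + 5925 = 5929$)
$\frac{B}{I{\left(W{\left(J,5 \right)} \right)}} = \frac{5929}{135 + \left(-8 + \frac{2}{3} \cdot 5\right)} = \frac{5929}{135 + \left(-8 + \frac{10}{3}\right)} = \frac{5929}{135 - \frac{14}{3}} = \frac{5929}{\frac{391}{3}} = 5929 \cdot \frac{3}{391} = \frac{17787}{391}$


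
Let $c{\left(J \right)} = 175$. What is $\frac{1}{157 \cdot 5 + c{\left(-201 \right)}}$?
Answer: $\frac{1}{960} \approx 0.0010417$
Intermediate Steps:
$\frac{1}{157 \cdot 5 + c{\left(-201 \right)}} = \frac{1}{157 \cdot 5 + 175} = \frac{1}{785 + 175} = \frac{1}{960}$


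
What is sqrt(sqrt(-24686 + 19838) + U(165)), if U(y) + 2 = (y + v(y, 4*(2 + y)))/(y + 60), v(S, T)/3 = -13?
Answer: 2*sqrt(-9 + 25*I*sqrt(303))/5 ≈ 5.8396 + 5.9616*I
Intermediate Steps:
v(S, T) = -39 (v(S, T) = 3*(-13) = -39)
U(y) = -2 + (-39 + y)/(60 + y) (U(y) = -2 + (y - 39)/(y + 60) = -2 + (-39 + y)/(60 + y))
sqrt(sqrt(-24686 + 19838) + U(165)) = sqrt(sqrt(-24686 + 19838) + (-159 - 1*165)/(60 + 165)) = sqrt(sqrt(-4848) + (-159 - 165)/225) = sqrt(4*I*sqrt(303) + (1/225)*(-324)) = sqrt(4*I*sqrt(303) - 36/25) = sqrt(-36/25 + 4*I*sqrt(303))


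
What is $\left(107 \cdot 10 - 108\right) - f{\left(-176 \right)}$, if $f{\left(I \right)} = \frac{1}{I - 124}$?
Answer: $\frac{288601}{300} \approx 962.0$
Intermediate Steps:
$f{\left(I \right)} = \frac{1}{-124 + I}$
$\left(107 \cdot 10 - 108\right) - f{\left(-176 \right)} = \left(107 \cdot 10 - 108\right) - \frac{1}{-124 - 176} = \left(1070 - 108\right) - \frac{1}{-300} = 962 - - \frac{1}{300} = 962 + \frac{1}{300} = \frac{288601}{300}$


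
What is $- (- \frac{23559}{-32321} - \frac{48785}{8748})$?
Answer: $\frac{1370685853}{282744108} \approx 4.8478$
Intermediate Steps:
$- (- \frac{23559}{-32321} - \frac{48785}{8748}) = - (\left(-23559\right) \left(- \frac{1}{32321}\right) - \frac{48785}{8748}) = - (\frac{23559}{32321} - \frac{48785}{8748}) = \left(-1\right) \left(- \frac{1370685853}{282744108}\right) = \frac{1370685853}{282744108}$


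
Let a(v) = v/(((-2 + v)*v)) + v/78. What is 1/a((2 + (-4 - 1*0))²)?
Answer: 78/43 ≈ 1.8140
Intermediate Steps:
a(v) = 1/(-2 + v) + v/78 (a(v) = v/((v*(-2 + v))) + v*(1/78) = v*(1/(v*(-2 + v))) + v/78 = 1/(-2 + v) + v/78)
1/a((2 + (-4 - 1*0))²) = 1/((78 + ((2 + (-4 - 1*0))²)² - 2*(2 + (-4 - 1*0))²)/(78*(-2 + (2 + (-4 - 1*0))²))) = 1/((78 + ((2 + (-4 + 0))²)² - 2*(2 + (-4 + 0))²)/(78*(-2 + (2 + (-4 + 0))²))) = 1/((78 + ((2 - 4)²)² - 2*(2 - 4)²)/(78*(-2 + (2 - 4)²))) = 1/((78 + ((-2)²)² - 2*(-2)²)/(78*(-2 + (-2)²))) = 1/((78 + 4² - 2*4)/(78*(-2 + 4))) = 1/((1/78)*(78 + 16 - 8)/2) = 1/((1/78)*(½)*86) = 1/(43/78) = 78/43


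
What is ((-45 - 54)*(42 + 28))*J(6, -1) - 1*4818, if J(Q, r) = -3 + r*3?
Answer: 36762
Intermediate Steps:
J(Q, r) = -3 + 3*r
((-45 - 54)*(42 + 28))*J(6, -1) - 1*4818 = ((-45 - 54)*(42 + 28))*(-3 + 3*(-1)) - 1*4818 = (-99*70)*(-3 - 3) - 4818 = -6930*(-6) - 4818 = 41580 - 4818 = 36762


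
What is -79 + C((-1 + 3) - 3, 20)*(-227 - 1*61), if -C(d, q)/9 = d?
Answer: -2671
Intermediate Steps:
C(d, q) = -9*d
-79 + C((-1 + 3) - 3, 20)*(-227 - 1*61) = -79 + (-9*((-1 + 3) - 3))*(-227 - 1*61) = -79 + (-9*(2 - 3))*(-227 - 61) = -79 - 9*(-1)*(-288) = -79 + 9*(-288) = -79 - 2592 = -2671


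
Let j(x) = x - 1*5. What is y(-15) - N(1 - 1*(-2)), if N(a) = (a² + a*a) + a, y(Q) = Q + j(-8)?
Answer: -49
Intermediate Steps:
j(x) = -5 + x (j(x) = x - 5 = -5 + x)
y(Q) = -13 + Q (y(Q) = Q + (-5 - 8) = Q - 13 = -13 + Q)
N(a) = a + 2*a² (N(a) = (a² + a²) + a = 2*a² + a = a + 2*a²)
y(-15) - N(1 - 1*(-2)) = (-13 - 15) - (1 - 1*(-2))*(1 + 2*(1 - 1*(-2))) = -28 - (1 + 2)*(1 + 2*(1 + 2)) = -28 - 3*(1 + 2*3) = -28 - 3*(1 + 6) = -28 - 3*7 = -28 - 1*21 = -28 - 21 = -49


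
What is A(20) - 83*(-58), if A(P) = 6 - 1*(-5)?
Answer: 4825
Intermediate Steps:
A(P) = 11 (A(P) = 6 + 5 = 11)
A(20) - 83*(-58) = 11 - 83*(-58) = 11 + 4814 = 4825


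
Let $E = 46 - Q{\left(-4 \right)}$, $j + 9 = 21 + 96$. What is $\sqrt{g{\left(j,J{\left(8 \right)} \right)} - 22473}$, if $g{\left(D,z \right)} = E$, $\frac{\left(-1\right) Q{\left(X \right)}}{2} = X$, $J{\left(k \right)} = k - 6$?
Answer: $i \sqrt{22435} \approx 149.78 i$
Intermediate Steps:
$J{\left(k \right)} = -6 + k$
$Q{\left(X \right)} = - 2 X$
$j = 108$ ($j = -9 + \left(21 + 96\right) = -9 + 117 = 108$)
$E = 38$ ($E = 46 - \left(-2\right) \left(-4\right) = 46 - 8 = 38$)
$g{\left(D,z \right)} = 38$
$\sqrt{g{\left(j,J{\left(8 \right)} \right)} - 22473} = \sqrt{38 - 22473} = \sqrt{-22435} = i \sqrt{22435}$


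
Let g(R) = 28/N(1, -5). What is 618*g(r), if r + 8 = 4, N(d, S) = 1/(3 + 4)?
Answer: 121128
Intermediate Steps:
N(d, S) = ⅐ (N(d, S) = 1/7 = ⅐)
r = -4 (r = -8 + 4 = -4)
g(R) = 196 (g(R) = 28/(⅐) = 28*7 = 196)
618*g(r) = 618*196 = 121128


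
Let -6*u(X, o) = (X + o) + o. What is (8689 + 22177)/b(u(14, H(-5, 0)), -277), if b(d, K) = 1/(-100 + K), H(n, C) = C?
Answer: -11636482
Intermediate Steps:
u(X, o) = -o/3 - X/6 (u(X, o) = -((X + o) + o)/6 = -(X + 2*o)/6 = -o/3 - X/6)
(8689 + 22177)/b(u(14, H(-5, 0)), -277) = (8689 + 22177)/(1/(-100 - 277)) = 30866/(1/(-377)) = 30866/(-1/377) = 30866*(-377) = -11636482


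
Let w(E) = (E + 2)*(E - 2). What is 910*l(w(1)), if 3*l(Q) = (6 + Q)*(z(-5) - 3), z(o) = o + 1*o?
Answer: -11830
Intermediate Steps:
z(o) = 2*o (z(o) = o + o = 2*o)
w(E) = (-2 + E)*(2 + E) (w(E) = (2 + E)*(-2 + E) = (-2 + E)*(2 + E))
l(Q) = -26 - 13*Q/3 (l(Q) = ((6 + Q)*(2*(-5) - 3))/3 = ((6 + Q)*(-10 - 3))/3 = ((6 + Q)*(-13))/3 = (-78 - 13*Q)/3 = -26 - 13*Q/3)
910*l(w(1)) = 910*(-26 - 13*(-4 + 1²)/3) = 910*(-26 - 13*(-4 + 1)/3) = 910*(-26 - 13/3*(-3)) = 910*(-26 + 13) = 910*(-13) = -11830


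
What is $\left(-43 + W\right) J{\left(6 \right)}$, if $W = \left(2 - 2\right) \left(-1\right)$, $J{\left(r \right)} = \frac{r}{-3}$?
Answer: $86$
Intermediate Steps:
$J{\left(r \right)} = - \frac{r}{3}$ ($J{\left(r \right)} = r \left(- \frac{1}{3}\right) = - \frac{r}{3}$)
$W = 0$ ($W = 0 \left(-1\right) = 0$)
$\left(-43 + W\right) J{\left(6 \right)} = \left(-43 + 0\right) \left(\left(- \frac{1}{3}\right) 6\right) = \left(-43\right) \left(-2\right) = 86$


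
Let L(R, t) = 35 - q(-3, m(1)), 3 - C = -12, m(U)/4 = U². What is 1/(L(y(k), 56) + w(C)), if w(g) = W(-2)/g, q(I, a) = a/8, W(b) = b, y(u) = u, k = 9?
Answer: 30/1031 ≈ 0.029098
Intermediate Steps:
m(U) = 4*U²
C = 15 (C = 3 - 1*(-12) = 3 + 12 = 15)
q(I, a) = a/8 (q(I, a) = a*(⅛) = a/8)
L(R, t) = 69/2 (L(R, t) = 35 - 4*1²/8 = 35 - 4*1/8 = 35 - 4/8 = 35 - 1*½ = 35 - ½ = 69/2)
w(g) = -2/g
1/(L(y(k), 56) + w(C)) = 1/(69/2 - 2/15) = 1/(1031/30) = 30/1031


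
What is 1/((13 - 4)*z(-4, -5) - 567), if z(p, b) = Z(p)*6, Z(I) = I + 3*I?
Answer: -1/1431 ≈ -0.00069881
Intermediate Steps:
Z(I) = 4*I
z(p, b) = 24*p (z(p, b) = (4*p)*6 = 24*p)
1/((13 - 4)*z(-4, -5) - 567) = 1/((13 - 4)*(24*(-4)) - 567) = 1/(9*(-96) - 567) = 1/(-864 - 567) = 1/(-1431) = -1/1431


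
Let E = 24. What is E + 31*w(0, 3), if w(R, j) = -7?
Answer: -193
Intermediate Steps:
E + 31*w(0, 3) = 24 + 31*(-7) = 24 - 217 = -193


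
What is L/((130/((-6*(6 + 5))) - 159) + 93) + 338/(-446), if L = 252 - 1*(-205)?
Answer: -3742130/500189 ≈ -7.4814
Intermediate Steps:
L = 457 (L = 252 + 205 = 457)
L/((130/((-6*(6 + 5))) - 159) + 93) + 338/(-446) = 457/((130/((-6*(6 + 5))) - 159) + 93) + 338/(-446) = 457/((130/((-6*11)) - 159) + 93) + 338*(-1/446) = 457/((130/(-66) - 159) + 93) - 169/223 = 457/((130*(-1/66) - 159) + 93) - 169/223 = 457/((-65/33 - 159) + 93) - 169/223 = 457/(-5312/33 + 93) - 169/223 = 457/(-2243/33) - 169/223 = 457*(-33/2243) - 169/223 = -15081/2243 - 169/223 = -3742130/500189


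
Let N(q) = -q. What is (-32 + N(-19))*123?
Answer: -1599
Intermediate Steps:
(-32 + N(-19))*123 = (-32 - 1*(-19))*123 = (-32 + 19)*123 = -13*123 = -1599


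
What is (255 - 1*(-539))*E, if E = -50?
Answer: -39700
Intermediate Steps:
(255 - 1*(-539))*E = (255 - 1*(-539))*(-50) = (255 + 539)*(-50) = 794*(-50) = -39700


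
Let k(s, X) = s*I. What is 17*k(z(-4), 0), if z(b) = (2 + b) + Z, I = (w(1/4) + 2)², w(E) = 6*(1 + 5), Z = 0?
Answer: -49096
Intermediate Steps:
w(E) = 36 (w(E) = 6*6 = 36)
I = 1444 (I = (36 + 2)² = 38² = 1444)
z(b) = 2 + b (z(b) = (2 + b) + 0 = 2 + b)
k(s, X) = 1444*s (k(s, X) = s*1444 = 1444*s)
17*k(z(-4), 0) = 17*(1444*(2 - 4)) = 17*(1444*(-2)) = 17*(-2888) = -49096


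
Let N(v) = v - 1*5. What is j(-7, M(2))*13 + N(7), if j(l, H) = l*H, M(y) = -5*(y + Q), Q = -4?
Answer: -908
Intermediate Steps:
M(y) = 20 - 5*y (M(y) = -5*(y - 4) = -5*(-4 + y) = 20 - 5*y)
j(l, H) = H*l
N(v) = -5 + v (N(v) = v - 5 = -5 + v)
j(-7, M(2))*13 + N(7) = ((20 - 5*2)*(-7))*13 + (-5 + 7) = ((20 - 10)*(-7))*13 + 2 = (10*(-7))*13 + 2 = -70*13 + 2 = -910 + 2 = -908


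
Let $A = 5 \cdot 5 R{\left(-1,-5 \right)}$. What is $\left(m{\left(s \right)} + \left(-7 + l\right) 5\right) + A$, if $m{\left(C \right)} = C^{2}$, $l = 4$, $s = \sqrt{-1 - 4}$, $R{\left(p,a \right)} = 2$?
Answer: $30$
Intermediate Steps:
$A = 50$ ($A = 5 \cdot 5 \cdot 2 = 25 \cdot 2 = 50$)
$s = i \sqrt{5}$ ($s = \sqrt{-5} = i \sqrt{5} \approx 2.2361 i$)
$\left(m{\left(s \right)} + \left(-7 + l\right) 5\right) + A = \left(\left(i \sqrt{5}\right)^{2} + \left(-7 + 4\right) 5\right) + 50 = \left(-5 - 15\right) + 50 = -20 + 50 = 30$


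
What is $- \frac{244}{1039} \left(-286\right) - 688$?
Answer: $- \frac{645048}{1039} \approx -620.83$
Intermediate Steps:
$- \frac{244}{1039} \left(-286\right) - 688 = \left(-244\right) \frac{1}{1039} \left(-286\right) - 688 = \left(- \frac{244}{1039}\right) \left(-286\right) - 688 = \frac{69784}{1039} - 688 = - \frac{645048}{1039}$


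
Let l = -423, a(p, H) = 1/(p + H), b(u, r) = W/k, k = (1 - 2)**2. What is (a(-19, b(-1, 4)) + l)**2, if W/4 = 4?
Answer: 1612900/9 ≈ 1.7921e+5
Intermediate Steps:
W = 16 (W = 4*4 = 16)
k = 1 (k = (-1)**2 = 1)
b(u, r) = 16 (b(u, r) = 16/1 = 16*1 = 16)
a(p, H) = 1/(H + p)
(a(-19, b(-1, 4)) + l)**2 = (1/(16 - 19) - 423)**2 = (1/(-3) - 423)**2 = (-1/3 - 423)**2 = (-1270/3)**2 = 1612900/9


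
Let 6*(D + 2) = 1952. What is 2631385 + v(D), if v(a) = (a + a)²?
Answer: 27446065/9 ≈ 3.0496e+6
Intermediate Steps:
D = 970/3 (D = -2 + (⅙)*1952 = -2 + 976/3 = 970/3 ≈ 323.33)
v(a) = 4*a² (v(a) = (2*a)² = 4*a²)
2631385 + v(D) = 2631385 + 4*(970/3)² = 2631385 + 4*(940900/9) = 2631385 + 3763600/9 = 27446065/9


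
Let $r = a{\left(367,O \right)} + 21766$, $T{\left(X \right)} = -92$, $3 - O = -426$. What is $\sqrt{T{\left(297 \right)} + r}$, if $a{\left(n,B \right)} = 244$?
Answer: $\sqrt{21918} \approx 148.05$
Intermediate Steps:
$O = 429$ ($O = 3 - -426 = 3 + 426 = 429$)
$r = 22010$ ($r = 244 + 21766 = 22010$)
$\sqrt{T{\left(297 \right)} + r} = \sqrt{-92 + 22010} = \sqrt{21918}$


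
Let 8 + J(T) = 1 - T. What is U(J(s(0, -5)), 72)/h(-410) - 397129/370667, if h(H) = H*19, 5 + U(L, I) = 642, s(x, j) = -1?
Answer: -3329749789/2887495930 ≈ -1.1532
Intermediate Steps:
J(T) = -7 - T (J(T) = -8 + (1 - T) = -7 - T)
U(L, I) = 637 (U(L, I) = -5 + 642 = 637)
h(H) = 19*H
U(J(s(0, -5)), 72)/h(-410) - 397129/370667 = 637/((19*(-410))) - 397129/370667 = 637/(-7790) - 397129*1/370667 = 637*(-1/7790) - 397129/370667 = -637/7790 - 397129/370667 = -3329749789/2887495930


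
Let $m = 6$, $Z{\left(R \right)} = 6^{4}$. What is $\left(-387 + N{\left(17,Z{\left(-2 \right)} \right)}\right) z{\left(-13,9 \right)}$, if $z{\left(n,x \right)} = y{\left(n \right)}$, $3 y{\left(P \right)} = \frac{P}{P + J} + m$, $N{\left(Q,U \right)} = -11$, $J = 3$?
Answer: $- \frac{14527}{15} \approx -968.47$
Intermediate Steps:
$Z{\left(R \right)} = 1296$
$y{\left(P \right)} = 2 + \frac{P}{3 \left(3 + P\right)}$ ($y{\left(P \right)} = \frac{\frac{P}{P + 3} + 6}{3} = \frac{\frac{P}{3 + P} + 6}{3} = \frac{6 + \frac{P}{3 + P}}{3} = 2 + \frac{P}{3 \left(3 + P\right)}$)
$z{\left(n,x \right)} = \frac{18 + 7 n}{3 \left(3 + n\right)}$
$\left(-387 + N{\left(17,Z{\left(-2 \right)} \right)}\right) z{\left(-13,9 \right)} = \left(-387 - 11\right) \frac{18 + 7 \left(-13\right)}{3 \left(3 - 13\right)} = - 398 \frac{18 - 91}{3 \left(-10\right)} = - 398 \cdot \frac{1}{3} \left(- \frac{1}{10}\right) \left(-73\right) = \left(-398\right) \frac{73}{30} = - \frac{14527}{15}$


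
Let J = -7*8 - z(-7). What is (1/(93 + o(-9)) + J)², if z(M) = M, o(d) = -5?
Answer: 18584721/7744 ≈ 2399.9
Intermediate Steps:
J = -49 (J = -7*8 - 1*(-7) = -56 + 7 = -49)
(1/(93 + o(-9)) + J)² = (1/(93 - 5) - 49)² = (1/88 - 49)² = (-4311/88)² = 18584721/7744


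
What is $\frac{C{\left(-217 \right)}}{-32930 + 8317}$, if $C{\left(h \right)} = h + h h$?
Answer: $- \frac{46872}{24613} \approx -1.9044$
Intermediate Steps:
$C{\left(h \right)} = h + h^{2}$
$\frac{C{\left(-217 \right)}}{-32930 + 8317} = \frac{\left(-217\right) \left(1 - 217\right)}{-32930 + 8317} = \frac{\left(-217\right) \left(-216\right)}{-24613} = 46872 \left(- \frac{1}{24613}\right) = - \frac{46872}{24613}$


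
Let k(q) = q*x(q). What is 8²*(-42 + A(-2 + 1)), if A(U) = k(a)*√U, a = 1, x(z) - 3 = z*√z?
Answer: -2688 + 256*I ≈ -2688.0 + 256.0*I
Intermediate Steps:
x(z) = 3 + z^(3/2) (x(z) = 3 + z*√z = 3 + z^(3/2))
k(q) = q*(3 + q^(3/2))
A(U) = 4*√U (A(U) = (1*(3 + 1^(3/2)))*√U = (1*(3 + 1))*√U = (1*4)*√U = 4*√U)
8²*(-42 + A(-2 + 1)) = 8²*(-42 + 4*√(-2 + 1)) = 64*(-42 + 4*√(-1)) = 64*(-42 + 4*I) = -2688 + 256*I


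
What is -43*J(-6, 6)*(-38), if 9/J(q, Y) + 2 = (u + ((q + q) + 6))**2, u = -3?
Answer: 14706/79 ≈ 186.15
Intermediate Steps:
J(q, Y) = 9/(-2 + (3 + 2*q)**2) (J(q, Y) = 9/(-2 + (-3 + ((q + q) + 6))**2) = 9/(-2 + (-3 + (2*q + 6))**2) = 9/(-2 + (-3 + (6 + 2*q))**2) = 9/(-2 + (3 + 2*q)**2))
-43*J(-6, 6)*(-38) = -387/(-2 + (3 + 2*(-6))**2)*(-38) = -387/(-2 + (3 - 12)**2)*(-38) = -387/(-2 + (-9)**2)*(-38) = -387/(-2 + 81)*(-38) = -387/79*(-38) = 14706/79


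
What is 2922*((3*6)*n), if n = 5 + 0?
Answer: 262980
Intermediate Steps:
n = 5
2922*((3*6)*n) = 2922*((3*6)*5) = 2922*(18*5) = 2922*90 = 262980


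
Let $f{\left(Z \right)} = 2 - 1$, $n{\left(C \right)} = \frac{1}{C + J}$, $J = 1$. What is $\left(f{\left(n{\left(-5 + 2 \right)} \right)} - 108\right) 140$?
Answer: $-14980$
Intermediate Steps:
$n{\left(C \right)} = \frac{1}{1 + C}$ ($n{\left(C \right)} = \frac{1}{C + 1} = \frac{1}{1 + C}$)
$f{\left(Z \right)} = 1$ ($f{\left(Z \right)} = 2 - 1 = 1$)
$\left(f{\left(n{\left(-5 + 2 \right)} \right)} - 108\right) 140 = \left(1 - 108\right) 140 = \left(-107\right) 140 = -14980$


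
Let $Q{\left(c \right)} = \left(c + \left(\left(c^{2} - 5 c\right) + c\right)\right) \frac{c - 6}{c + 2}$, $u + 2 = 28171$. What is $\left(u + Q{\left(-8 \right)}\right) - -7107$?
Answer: $\frac{106444}{3} \approx 35481.0$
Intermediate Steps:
$u = 28169$ ($u = -2 + 28171 = 28169$)
$Q{\left(c \right)} = \frac{\left(-6 + c\right) \left(c^{2} - 3 c\right)}{2 + c}$ ($Q{\left(c \right)} = \left(c + \left(c^{2} - 4 c\right)\right) \frac{-6 + c}{2 + c} = \left(c^{2} - 3 c\right) \frac{-6 + c}{2 + c} = \frac{\left(-6 + c\right) \left(c^{2} - 3 c\right)}{2 + c}$)
$\left(u + Q{\left(-8 \right)}\right) - -7107 = \left(28169 - \frac{8 \left(18 + \left(-8\right)^{2} - -72\right)}{2 - 8}\right) - -7107 = \left(28169 - \frac{8 \left(18 + 64 + 72\right)}{-6}\right) + \left(-13 + 7120\right) = \left(28169 - \left(- \frac{4}{3}\right) 154\right) + 7107 = \left(28169 + \frac{616}{3}\right) + 7107 = \frac{85123}{3} + 7107 = \frac{106444}{3}$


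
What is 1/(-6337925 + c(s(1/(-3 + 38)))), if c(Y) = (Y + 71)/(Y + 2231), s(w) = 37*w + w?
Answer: -26041/165045904084 ≈ -1.5778e-7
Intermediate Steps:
s(w) = 38*w
c(Y) = (71 + Y)/(2231 + Y)
1/(-6337925 + c(s(1/(-3 + 38)))) = 1/(-6337925 + (71 + 38/(-3 + 38))/(2231 + 38/(-3 + 38))) = 1/(-6337925 + (71 + 38/35)/(2231 + 38/35)) = 1/(-6337925 + (2523/35)/(78123/35)) = 1/(-6337925 + (35/78123)*(2523/35)) = 1/(-6337925 + 841/26041) = 1/(-165045904084/26041) = -26041/165045904084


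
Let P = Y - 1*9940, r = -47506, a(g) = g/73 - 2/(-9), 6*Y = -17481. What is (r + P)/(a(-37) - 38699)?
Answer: 79312383/50850860 ≈ 1.5597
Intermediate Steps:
Y = -5827/2 (Y = (⅙)*(-17481) = -5827/2 ≈ -2913.5)
a(g) = 2/9 + g/73 (a(g) = g*(1/73) - 2*(-⅑) = g/73 + 2/9 = 2/9 + g/73)
P = -25707/2 (P = -5827/2 - 1*9940 = -5827/2 - 9940 = -25707/2 ≈ -12854.)
(r + P)/(a(-37) - 38699) = (-47506 - 25707/2)/((2/9 + (1/73)*(-37)) - 38699) = -120719/(2*((2/9 - 37/73) - 38699)) = -120719/(2*(-187/657 - 38699)) = -120719/(2*(-25425430/657)) = -120719/2*(-657/25425430) = 79312383/50850860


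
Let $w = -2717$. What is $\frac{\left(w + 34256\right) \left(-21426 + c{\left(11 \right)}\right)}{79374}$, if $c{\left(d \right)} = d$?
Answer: $- \frac{225135895}{26458} \approx -8509.2$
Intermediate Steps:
$\frac{\left(w + 34256\right) \left(-21426 + c{\left(11 \right)}\right)}{79374} = \frac{\left(-2717 + 34256\right) \left(-21426 + 11\right)}{79374} = 31539 \left(-21415\right) \frac{1}{79374} = \left(-675407685\right) \frac{1}{79374} = - \frac{225135895}{26458}$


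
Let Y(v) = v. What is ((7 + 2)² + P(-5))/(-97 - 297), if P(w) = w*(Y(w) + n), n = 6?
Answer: -38/197 ≈ -0.19289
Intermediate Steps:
P(w) = w*(6 + w) (P(w) = w*(w + 6) = w*(6 + w))
((7 + 2)² + P(-5))/(-97 - 297) = ((7 + 2)² - 5*(6 - 5))/(-97 - 297) = (9² - 5*1)/(-394) = (81 - 5)*(-1/394) = 76*(-1/394) = -38/197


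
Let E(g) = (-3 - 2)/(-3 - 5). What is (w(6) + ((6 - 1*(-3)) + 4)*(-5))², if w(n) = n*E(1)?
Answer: 60025/16 ≈ 3751.6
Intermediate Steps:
E(g) = 5/8 (E(g) = -5/(-8) = -5*(-⅛) = 5/8)
w(n) = 5*n/8 (w(n) = n*(5/8) = 5*n/8)
(w(6) + ((6 - 1*(-3)) + 4)*(-5))² = ((5/8)*6 + ((6 - 1*(-3)) + 4)*(-5))² = (15/4 + ((6 + 3) + 4)*(-5))² = (15/4 + (9 + 4)*(-5))² = (15/4 + 13*(-5))² = (15/4 - 65)² = (-245/4)² = 60025/16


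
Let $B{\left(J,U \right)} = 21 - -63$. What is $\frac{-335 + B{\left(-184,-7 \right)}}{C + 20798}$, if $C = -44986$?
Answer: $\frac{251}{24188} \approx 0.010377$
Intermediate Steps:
$B{\left(J,U \right)} = 84$ ($B{\left(J,U \right)} = 21 + 63 = 84$)
$\frac{-335 + B{\left(-184,-7 \right)}}{C + 20798} = \frac{-335 + 84}{-44986 + 20798} = - \frac{251}{-24188} = \left(-251\right) \left(- \frac{1}{24188}\right) = \frac{251}{24188}$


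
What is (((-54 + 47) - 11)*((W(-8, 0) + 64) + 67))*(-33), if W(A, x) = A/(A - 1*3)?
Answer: 78246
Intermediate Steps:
W(A, x) = A/(-3 + A) (W(A, x) = A/(A - 3) = A/(-3 + A))
(((-54 + 47) - 11)*((W(-8, 0) + 64) + 67))*(-33) = (((-54 + 47) - 11)*((-8/(-3 - 8) + 64) + 67))*(-33) = ((-7 - 11)*((-8/(-11) + 64) + 67))*(-33) = -18*((-8*(-1/11) + 64) + 67)*(-33) = -18*((8/11 + 64) + 67)*(-33) = -18*(712/11 + 67)*(-33) = -18*1449/11*(-33) = -26082/11*(-33) = 78246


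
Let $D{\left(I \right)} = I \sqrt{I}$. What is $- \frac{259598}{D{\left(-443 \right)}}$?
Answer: $- \frac{586 i \sqrt{443}}{443} \approx - 27.842 i$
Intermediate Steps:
$D{\left(I \right)} = I^{\frac{3}{2}}$
$- \frac{259598}{D{\left(-443 \right)}} = - \frac{259598}{\left(-443\right)^{\frac{3}{2}}} = - \frac{259598}{\left(-443\right) i \sqrt{443}} = - 259598 \frac{i \sqrt{443}}{196249} = - \frac{586 i \sqrt{443}}{443}$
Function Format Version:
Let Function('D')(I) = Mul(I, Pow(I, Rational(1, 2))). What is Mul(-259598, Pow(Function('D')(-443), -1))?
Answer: Mul(Rational(-586, 443), I, Pow(443, Rational(1, 2))) ≈ Mul(-27.842, I)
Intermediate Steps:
Function('D')(I) = Pow(I, Rational(3, 2))
Mul(-259598, Pow(Function('D')(-443), -1)) = Mul(-259598, Pow(Pow(-443, Rational(3, 2)), -1)) = Mul(-259598, Pow(Mul(-443, I, Pow(443, Rational(1, 2))), -1)) = Mul(-259598, Mul(Rational(1, 196249), I, Pow(443, Rational(1, 2)))) = Mul(Rational(-586, 443), I, Pow(443, Rational(1, 2)))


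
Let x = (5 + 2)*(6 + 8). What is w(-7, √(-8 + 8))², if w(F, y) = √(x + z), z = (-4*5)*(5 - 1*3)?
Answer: 58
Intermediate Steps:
x = 98 (x = 7*14 = 98)
z = -40 (z = -20*(5 - 3) = -20*2 = -40)
w(F, y) = √58 (w(F, y) = √(98 - 40) = √58)
w(-7, √(-8 + 8))² = (√58)² = 58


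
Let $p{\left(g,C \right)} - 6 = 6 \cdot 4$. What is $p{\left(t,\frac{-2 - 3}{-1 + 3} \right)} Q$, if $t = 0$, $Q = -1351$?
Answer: $-40530$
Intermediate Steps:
$p{\left(g,C \right)} = 30$ ($p{\left(g,C \right)} = 6 + 6 \cdot 4 = 6 + 24 = 30$)
$p{\left(t,\frac{-2 - 3}{-1 + 3} \right)} Q = 30 \left(-1351\right) = -40530$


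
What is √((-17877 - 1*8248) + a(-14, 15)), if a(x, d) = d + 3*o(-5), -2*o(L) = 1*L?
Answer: I*√104410/2 ≈ 161.56*I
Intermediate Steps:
o(L) = -L/2
a(x, d) = 15/2 + d (a(x, d) = d + 3*(-½*(-5)) = d + 3*(5/2) = d + 15/2 = 15/2 + d)
√((-17877 - 1*8248) + a(-14, 15)) = √((-17877 - 1*8248) + (15/2 + 15)) = √((-17877 - 8248) + 45/2) = √(-26125 + 45/2) = √(-52205/2) = I*√104410/2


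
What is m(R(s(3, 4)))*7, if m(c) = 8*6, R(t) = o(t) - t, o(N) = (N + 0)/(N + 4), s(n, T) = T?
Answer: 336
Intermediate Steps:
o(N) = N/(4 + N)
R(t) = -t + t/(4 + t) (R(t) = t/(4 + t) - t = -t + t/(4 + t))
m(c) = 48
m(R(s(3, 4)))*7 = 48*7 = 336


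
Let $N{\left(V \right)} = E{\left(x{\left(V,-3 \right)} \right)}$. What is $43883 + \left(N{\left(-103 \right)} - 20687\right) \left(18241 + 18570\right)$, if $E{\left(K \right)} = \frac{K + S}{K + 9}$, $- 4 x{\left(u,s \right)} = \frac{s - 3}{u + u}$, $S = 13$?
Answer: $- \frac{2821031790887}{3705} \approx -7.6141 \cdot 10^{8}$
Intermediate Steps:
$x{\left(u,s \right)} = - \frac{-3 + s}{8 u}$ ($x{\left(u,s \right)} = - \frac{\left(s - 3\right) \frac{1}{u + u}}{4} = - \frac{\left(-3 + s\right) \frac{1}{2 u}}{4} = - \frac{\frac{1}{2} \frac{1}{u} \left(-3 + s\right)}{4} = - \frac{-3 + s}{8 u}$)
$E{\left(K \right)} = \frac{13 + K}{9 + K}$ ($E{\left(K \right)} = \frac{K + 13}{K + 9} = \frac{13 + K}{9 + K}$)
$N{\left(V \right)} = \frac{13 + \frac{3}{4 V}}{9 + \frac{3}{4 V}}$ ($N{\left(V \right)} = \frac{13 + \frac{3 - -3}{8 V}}{9 + \frac{3 - -3}{8 V}} = \frac{13 + \frac{3 + 3}{8 V}}{9 + \frac{3 + 3}{8 V}} = \frac{13 + \frac{1}{8} \frac{1}{V} 6}{9 + \frac{1}{8} \frac{1}{V} 6} = \frac{13 + \frac{3}{4 V}}{9 + \frac{3}{4 V}}$)
$43883 + \left(N{\left(-103 \right)} - 20687\right) \left(18241 + 18570\right) = 43883 + \left(\frac{3 + 52 \left(-103\right)}{3 \left(1 + 12 \left(-103\right)\right)} - 20687\right) \left(18241 + 18570\right) = 43883 + \left(\frac{3 - 5356}{3 \left(1 - 1236\right)} - 20687\right) 36811 = 43883 + \left(\frac{1}{3} \frac{1}{-1235} \left(-5353\right) - 20687\right) 36811 = 43883 + \left(\frac{1}{3} \left(- \frac{1}{1235}\right) \left(-5353\right) - 20687\right) 36811 = 43883 + \left(\frac{5353}{3705} - 20687\right) 36811 = 43883 - \frac{2821194377402}{3705} = - \frac{2821031790887}{3705}$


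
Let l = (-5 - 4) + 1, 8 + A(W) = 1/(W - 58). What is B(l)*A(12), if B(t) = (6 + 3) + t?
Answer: -369/46 ≈ -8.0217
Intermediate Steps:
A(W) = -8 + 1/(-58 + W) (A(W) = -8 + 1/(W - 58) = -8 + 1/(-58 + W))
l = -8 (l = -9 + 1 = -8)
B(t) = 9 + t
B(l)*A(12) = (9 - 8)*((465 - 8*12)/(-58 + 12)) = 1*((465 - 96)/(-46)) = 1*(-1/46*369) = 1*(-369/46) = -369/46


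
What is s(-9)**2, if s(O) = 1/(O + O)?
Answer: 1/324 ≈ 0.0030864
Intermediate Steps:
s(O) = 1/(2*O)
s(-9)**2 = ((1/2)/(-9))**2 = ((1/2)*(-1/9))**2 = (-1/18)**2 = 1/324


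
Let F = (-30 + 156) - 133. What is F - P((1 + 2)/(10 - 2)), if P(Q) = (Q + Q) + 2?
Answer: -39/4 ≈ -9.7500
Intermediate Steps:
F = -7 (F = 126 - 133 = -7)
P(Q) = 2 + 2*Q (P(Q) = 2*Q + 2 = 2 + 2*Q)
F - P((1 + 2)/(10 - 2)) = -7 - (2 + 2*((1 + 2)/(10 - 2))) = -7 - (2 + 2*(3/8)) = -7 - (2 + ¾) = -7 - 1*11/4 = -7 - 11/4 = -39/4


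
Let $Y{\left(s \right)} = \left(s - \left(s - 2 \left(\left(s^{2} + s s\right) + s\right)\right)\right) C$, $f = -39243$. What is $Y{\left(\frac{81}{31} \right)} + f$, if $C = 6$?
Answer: $- \frac{37524927}{961} \approx -39048.0$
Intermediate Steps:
$Y{\left(s \right)} = 12 s + 24 s^{2}$ ($Y{\left(s \right)} = \left(s - \left(s - 2 \left(\left(s^{2} + s s\right) + s\right)\right)\right) 6 = \left(s - \left(s - 2 \left(\left(s^{2} + s^{2}\right) + s\right)\right)\right) 6 = \left(s - \left(s - 2 \left(2 s^{2} + s\right)\right)\right) 6 = \left(s - \left(s - 2 \left(s + 2 s^{2}\right)\right)\right) 6 = \left(s - \left(s - \left(2 s + 4 s^{2}\right)\right)\right) 6 = \left(s - \left(- s - 4 s^{2}\right)\right) 6 = \left(s + \left(s + 4 s^{2}\right)\right) 6 = \left(2 s + 4 s^{2}\right) 6 = 12 s + 24 s^{2}$)
$Y{\left(\frac{81}{31} \right)} + f = 12 \cdot \frac{81}{31} \left(1 + 2 \cdot \frac{81}{31}\right) - 39243 = 12 \cdot \frac{81}{31} \left(1 + \frac{162}{31}\right) - 39243 = 12 \cdot \frac{81}{31} \cdot \frac{193}{31} - 39243 = \frac{187596}{961} - 39243 = - \frac{37524927}{961}$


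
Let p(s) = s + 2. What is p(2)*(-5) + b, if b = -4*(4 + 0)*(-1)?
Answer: -4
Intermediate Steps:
p(s) = 2 + s
b = 16 (b = -16*(-1) = -4*(-4) = 16)
p(2)*(-5) + b = (2 + 2)*(-5) + 16 = 4*(-5) + 16 = -20 + 16 = -4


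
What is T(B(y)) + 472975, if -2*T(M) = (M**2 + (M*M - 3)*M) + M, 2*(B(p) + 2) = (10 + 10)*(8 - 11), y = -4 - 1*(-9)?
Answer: 488815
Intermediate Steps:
y = 5 (y = -4 + 9 = 5)
B(p) = -32 (B(p) = -2 + ((10 + 10)*(8 - 11))/2 = -2 + (20*(-3))/2 = -2 + (1/2)*(-60) = -2 - 30 = -32)
T(M) = -M/2 - M**2/2 - M*(-3 + M**2)/2 (T(M) = -((M**2 + (M*M - 3)*M) + M)/2 = -((M**2 + (M**2 - 3)*M) + M)/2 = -((M**2 + (-3 + M**2)*M) + M)/2 = -((M**2 + M*(-3 + M**2)) + M)/2 = -(M + M**2 + M*(-3 + M**2))/2 = -M/2 - M**2/2 - M*(-3 + M**2)/2)
T(B(y)) + 472975 = (1/2)*(-32)*(2 - 1*(-32) - 1*(-32)**2) + 472975 = (1/2)*(-32)*(2 + 32 - 1*1024) + 472975 = (1/2)*(-32)*(2 + 32 - 1024) + 472975 = (1/2)*(-32)*(-990) + 472975 = 15840 + 472975 = 488815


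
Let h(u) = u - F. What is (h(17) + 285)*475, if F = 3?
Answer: 142025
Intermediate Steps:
h(u) = -3 + u (h(u) = u - 1*3 = u - 3 = -3 + u)
(h(17) + 285)*475 = ((-3 + 17) + 285)*475 = (14 + 285)*475 = 299*475 = 142025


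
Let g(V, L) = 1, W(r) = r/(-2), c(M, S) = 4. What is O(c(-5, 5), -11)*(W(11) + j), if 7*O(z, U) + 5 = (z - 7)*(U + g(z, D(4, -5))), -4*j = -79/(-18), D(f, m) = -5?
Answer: -11875/504 ≈ -23.561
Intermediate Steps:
W(r) = -r/2 (W(r) = r*(-1/2) = -r/2)
j = -79/72 (j = -(-79)/(4*(-18)) = -(-79)*(-1)/(4*18) = -1/4*79/18 = -79/72 ≈ -1.0972)
O(z, U) = -5/7 + (1 + U)*(-7 + z)/7 (O(z, U) = -5/7 + ((z - 7)*(U + 1))/7 = -5/7 + ((-7 + z)*(1 + U))/7 = -5/7 + ((1 + U)*(-7 + z))/7 = -5/7 + (1 + U)*(-7 + z)/7)
O(c(-5, 5), -11)*(W(11) + j) = (-12/7 - 1*(-11) + (1/7)*4 + (1/7)*(-11)*4)*(-1/2*11 - 79/72) = (-12/7 + 11 + 4/7 - 44/7)*(-11/2 - 79/72) = (25/7)*(-475/72) = -11875/504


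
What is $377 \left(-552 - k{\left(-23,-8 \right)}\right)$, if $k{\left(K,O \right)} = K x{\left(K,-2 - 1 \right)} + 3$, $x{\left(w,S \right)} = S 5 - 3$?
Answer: $-365313$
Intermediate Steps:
$x{\left(w,S \right)} = -3 + 5 S$ ($x{\left(w,S \right)} = 5 S - 3 = -3 + 5 S$)
$k{\left(K,O \right)} = 3 - 18 K$ ($k{\left(K,O \right)} = K \left(-3 + 5 \left(-2 - 1\right)\right) + 3 = K \left(-3 + 5 \left(-3\right)\right) + 3 = K \left(-3 - 15\right) + 3 = K \left(-18\right) + 3 = - 18 K + 3 = 3 - 18 K$)
$377 \left(-552 - k{\left(-23,-8 \right)}\right) = 377 \left(-552 - \left(3 - -414\right)\right) = 377 \left(-552 - \left(3 + 414\right)\right) = 377 \left(-552 - 417\right) = 377 \left(-969\right) = -365313$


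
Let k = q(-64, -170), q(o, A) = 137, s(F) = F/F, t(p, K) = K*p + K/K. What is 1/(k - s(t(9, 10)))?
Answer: 1/136 ≈ 0.0073529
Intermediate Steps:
t(p, K) = 1 + K*p (t(p, K) = K*p + 1 = 1 + K*p)
s(F) = 1
k = 137
1/(k - s(t(9, 10))) = 1/(137 - 1*1) = 1/(137 - 1) = 1/136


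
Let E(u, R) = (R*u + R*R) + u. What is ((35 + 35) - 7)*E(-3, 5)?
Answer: 441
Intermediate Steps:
E(u, R) = u + R**2 + R*u (E(u, R) = (R*u + R**2) + u = (R**2 + R*u) + u = u + R**2 + R*u)
((35 + 35) - 7)*E(-3, 5) = ((35 + 35) - 7)*(-3 + 5**2 + 5*(-3)) = (70 - 7)*(-3 + 25 - 15) = 63*7 = 441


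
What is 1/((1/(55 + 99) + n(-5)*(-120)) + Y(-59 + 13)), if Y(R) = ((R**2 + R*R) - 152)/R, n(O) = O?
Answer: 3542/1811063 ≈ 0.0019558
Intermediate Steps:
Y(R) = (-152 + 2*R**2)/R (Y(R) = ((R**2 + R**2) - 152)/R = (2*R**2 - 152)/R = (-152 + 2*R**2)/R)
1/((1/(55 + 99) + n(-5)*(-120)) + Y(-59 + 13)) = 1/((1/(55 + 99) - 5*(-120)) + (-152/(-59 + 13) + 2*(-59 + 13))) = 1/((1/154 + 600) + (-152/(-46) + 2*(-46))) = 1/((1/154 + 600) + (-152*(-1/46) - 92)) = 1/(92401/154 + (76/23 - 92)) = 1/(92401/154 - 2040/23) = 1/(1811063/3542) = 3542/1811063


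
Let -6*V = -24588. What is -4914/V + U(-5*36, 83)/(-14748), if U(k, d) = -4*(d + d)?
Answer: -2906275/2518221 ≈ -1.1541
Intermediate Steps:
V = 4098 (V = -1/6*(-24588) = 4098)
U(k, d) = -8*d
-4914/V + U(-5*36, 83)/(-14748) = -4914/4098 - 8*83/(-14748) = -4914*1/4098 - 664*(-1/14748) = -819/683 + 166/3687 = -2906275/2518221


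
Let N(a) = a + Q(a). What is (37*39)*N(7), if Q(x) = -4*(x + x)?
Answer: -70707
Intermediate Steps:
Q(x) = -8*x
N(a) = -7*a (N(a) = a - 8*a = -7*a)
(37*39)*N(7) = (37*39)*(-7*7) = 1443*(-49) = -70707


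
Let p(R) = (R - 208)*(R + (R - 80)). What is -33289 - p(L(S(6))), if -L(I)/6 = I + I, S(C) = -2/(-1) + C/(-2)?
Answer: -44265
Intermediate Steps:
S(C) = 2 - C/2 (S(C) = -2*(-1) + C*(-1/2) = 2 - C/2)
L(I) = -12*I (L(I) = -6*(I + I) = -12*I)
p(R) = (-208 + R)*(-80 + 2*R) (p(R) = (-208 + R)*(R + (-80 + R)) = (-208 + R)*(-80 + 2*R))
-33289 - p(L(S(6))) = -33289 - (16640 - (-5952)*(2 - 1/2*6) + 2*(-12*(2 - 1/2*6))**2) = -33289 - (16640 - (-5952)*(2 - 3) + 2*(-12*(2 - 3))**2) = -33289 - (16640 - (-5952)*(-1) + 2*(-12*(-1))**2) = -33289 - (16640 - 496*12 + 2*12**2) = -33289 - (16640 - 5952 + 2*144) = -33289 - (16640 - 5952 + 288) = -33289 - 1*10976 = -33289 - 10976 = -44265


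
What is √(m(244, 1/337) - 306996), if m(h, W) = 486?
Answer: I*√306510 ≈ 553.63*I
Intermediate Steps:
√(m(244, 1/337) - 306996) = √(486 - 306996) = √(-306510) = I*√306510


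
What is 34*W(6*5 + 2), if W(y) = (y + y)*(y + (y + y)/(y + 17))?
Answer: 3551232/49 ≈ 72474.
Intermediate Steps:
W(y) = 2*y*(y + 2*y/(17 + y)) (W(y) = (2*y)*(y + (2*y)/(17 + y)) = (2*y)*(y + 2*y/(17 + y)) = 2*y*(y + 2*y/(17 + y)))
34*W(6*5 + 2) = 34*(2*(6*5 + 2)²*(19 + (6*5 + 2))/(17 + (6*5 + 2))) = 34*(2*(30 + 2)²*(19 + (30 + 2))/(17 + (30 + 2))) = 34*(2*32²*(19 + 32)/(17 + 32)) = 34*(2*1024*51/49) = 34*(2*1024*(1/49)*51) = 34*(104448/49) = 3551232/49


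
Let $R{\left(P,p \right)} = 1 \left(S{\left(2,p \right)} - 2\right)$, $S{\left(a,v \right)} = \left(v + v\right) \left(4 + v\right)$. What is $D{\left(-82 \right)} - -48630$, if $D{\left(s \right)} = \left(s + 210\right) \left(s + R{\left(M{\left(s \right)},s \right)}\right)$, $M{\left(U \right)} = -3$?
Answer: $1675254$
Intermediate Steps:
$S{\left(a,v \right)} = 2 v \left(4 + v\right)$
$R{\left(P,p \right)} = -2 + 2 p \left(4 + p\right)$ ($R{\left(P,p \right)} = 1 \left(2 p \left(4 + p\right) - 2\right) = 1 \left(-2 + 2 p \left(4 + p\right)\right) = -2 + 2 p \left(4 + p\right)$)
$D{\left(s \right)} = \left(210 + s\right) \left(-2 + s + 2 s \left(4 + s\right)\right)$ ($D{\left(s \right)} = \left(s + 210\right) \left(s + \left(-2 + 2 s \left(4 + s\right)\right)\right) = \left(210 + s\right) \left(-2 + s + 2 s \left(4 + s\right)\right)$)
$D{\left(-82 \right)} - -48630 = \left(-420 + 2 \left(-82\right)^{3} + 429 \left(-82\right)^{2} + 1888 \left(-82\right)\right) - -48630 = \left(-420 + 2 \left(-551368\right) + 429 \cdot 6724 - 154816\right) + 48630 = \left(-420 - 1102736 + 2884596 - 154816\right) + 48630 = 1626624 + 48630 = 1675254$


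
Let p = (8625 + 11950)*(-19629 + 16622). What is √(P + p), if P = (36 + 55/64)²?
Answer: 3*I*√28156662391/64 ≈ 7865.6*I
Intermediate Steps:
P = 5564881/4096 (P = (36 + 55*(1/64))² = (36 + 55/64)² = (2359/64)² = 5564881/4096 ≈ 1358.6)
p = -61869025 (p = 20575*(-3007) = -61869025)
√(P + p) = √(5564881/4096 - 61869025) = √(-253409961519/4096) = 3*I*√28156662391/64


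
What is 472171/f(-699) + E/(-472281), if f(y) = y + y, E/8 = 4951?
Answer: -74350921345/220082946 ≈ -337.83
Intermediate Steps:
E = 39608 (E = 8*4951 = 39608)
f(y) = 2*y
472171/f(-699) + E/(-472281) = 472171/((2*(-699))) + 39608/(-472281) = 472171/(-1398) + 39608*(-1/472281) = 472171*(-1/1398) - 39608/472281 = -472171/1398 - 39608/472281 = -74350921345/220082946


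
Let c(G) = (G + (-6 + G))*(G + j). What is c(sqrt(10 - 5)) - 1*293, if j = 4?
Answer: -307 + 2*sqrt(5) ≈ -302.53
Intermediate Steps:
c(G) = (-6 + 2*G)*(4 + G) (c(G) = (G + (-6 + G))*(G + 4) = (-6 + 2*G)*(4 + G))
c(sqrt(10 - 5)) - 1*293 = (-24 + 2*sqrt(10 - 5) + 2*(sqrt(10 - 5))**2) - 1*293 = (-24 + 2*sqrt(5) + 2*(sqrt(5))**2) - 293 = (-24 + 2*sqrt(5) + 2*5) - 293 = (-24 + 2*sqrt(5) + 10) - 293 = (-14 + 2*sqrt(5)) - 293 = -307 + 2*sqrt(5)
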